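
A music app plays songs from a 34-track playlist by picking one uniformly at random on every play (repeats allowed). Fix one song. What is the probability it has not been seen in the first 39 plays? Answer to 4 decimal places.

On each play the fixed song fails to appear with probability 33/34.
P(still missing after 39) = (33/34)^39 = 0.31215.

0.3122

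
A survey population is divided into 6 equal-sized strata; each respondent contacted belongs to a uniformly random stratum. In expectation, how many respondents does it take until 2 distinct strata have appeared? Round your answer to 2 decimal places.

With k distinct strata already seen, the next new one arrives after an expected 6/(6-k) respondents.
Sum over k = 0,...,1: E = 6/6 + 6/5 = 2.200.

2.20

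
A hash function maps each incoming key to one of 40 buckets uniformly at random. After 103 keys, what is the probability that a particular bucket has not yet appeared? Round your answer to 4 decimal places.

On each key the fixed bucket fails to appear with probability 39/40.
P(still missing after 103) = (39/40)^103 = 0.07370.

0.0737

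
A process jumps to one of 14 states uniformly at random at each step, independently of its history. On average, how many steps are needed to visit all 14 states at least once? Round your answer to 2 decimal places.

45.52

The wait to go from k to k+1 distinct states is geometric with mean 14/(14-k).
E[T] = 14/14 + 14/13 + 14/12 + ... + 14/2 + 14/1 = 14·H_{14}.
H_{14} = 3.252, so E[T] = 45.522.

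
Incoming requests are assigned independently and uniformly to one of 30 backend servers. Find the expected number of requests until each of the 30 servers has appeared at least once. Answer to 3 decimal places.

119.850

The wait to go from k to k+1 distinct servers is geometric with mean 30/(30-k).
E[T] = 30/30 + 30/29 + 30/28 + ... + 30/2 + 30/1 = 30·H_{30}.
H_{30} = 3.9950, so E[T] = 119.8496.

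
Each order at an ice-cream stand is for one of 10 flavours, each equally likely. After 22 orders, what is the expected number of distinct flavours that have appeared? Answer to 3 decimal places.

9.015

For each flavour, P(seen in 22 orders) = 1 - (9/10)^22 = 0.9015.
By linearity of expectation, E[distinct seen] = 10·(1 - (9/10)^22) = 9.0152.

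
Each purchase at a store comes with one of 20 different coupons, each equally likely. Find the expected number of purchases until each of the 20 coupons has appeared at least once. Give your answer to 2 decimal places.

71.95

After k distinct coupons have appeared, the next purchase gives a new one with probability (20-k)/20, so the expected wait for the (k+1)-th is 20/(20-k).
E[T] = 20/20 + 20/19 + 20/18 + ... + 20/2 + 20/1 = 20·H_{20}.
H_{20} = 3.598, so E[T] = 71.955.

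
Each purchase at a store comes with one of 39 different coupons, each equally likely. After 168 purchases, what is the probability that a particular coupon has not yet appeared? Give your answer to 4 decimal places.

0.0127

Each purchase misses the fixed coupon with probability (39-1)/39 = 38/39, independently.
P(still missing after 168) = (38/39)^168 = 0.01273.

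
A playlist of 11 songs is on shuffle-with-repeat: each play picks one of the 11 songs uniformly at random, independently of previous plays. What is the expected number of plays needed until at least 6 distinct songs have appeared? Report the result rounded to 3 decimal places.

8.102

Going from k to k+1 distinct takes a geometric number of plays with mean 11/(11-k).
Sum over k = 0,...,5: E = 11/11 + 11/10 + 11/9 + 11/8 + 11/7 + 11/6 = 8.1020.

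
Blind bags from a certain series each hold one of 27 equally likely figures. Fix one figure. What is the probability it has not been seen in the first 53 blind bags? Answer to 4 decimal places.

On each blind bag the fixed figure fails to appear with probability 26/27.
P(still missing after 53) = (26/27)^53 = 0.13530.

0.1353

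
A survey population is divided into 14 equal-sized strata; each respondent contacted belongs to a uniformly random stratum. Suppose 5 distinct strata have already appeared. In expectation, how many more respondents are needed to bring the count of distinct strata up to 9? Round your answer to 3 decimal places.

7.639

The wait to go from k to k+1 distinct strata is geometric with mean 14/(14-k).
Sum over k = 5,...,8: E = 14/9 + 14/8 + 14/7 + 14/6 = 7.6389.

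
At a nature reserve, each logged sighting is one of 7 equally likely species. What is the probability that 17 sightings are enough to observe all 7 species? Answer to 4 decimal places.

By inclusion–exclusion over which species are missing,
P(all seen) = Σ_{j=0}^{7} (-1)^j C(7,j)((7-j)/7)^17
= 1.00000 - 0.50933 + 0.06887 - 0.00258 + 0.00002 - 0.00000 + 0.00000 - 0.00000
= 0.55697.

0.5570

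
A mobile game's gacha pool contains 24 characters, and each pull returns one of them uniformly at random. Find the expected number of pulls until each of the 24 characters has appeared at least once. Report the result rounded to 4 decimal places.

The wait to go from k to k+1 distinct characters is geometric with mean 24/(24-k).
E[T] = 24/24 + 24/23 + 24/22 + ... + 24/2 + 24/1 = 24·H_{24}.
H_{24} = 3.77596, so E[T] = 90.62300.

90.6230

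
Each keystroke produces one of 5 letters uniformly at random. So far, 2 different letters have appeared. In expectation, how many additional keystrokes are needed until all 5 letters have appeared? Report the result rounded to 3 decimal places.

The wait to go from k to k+1 distinct letters is geometric with mean 5/(5-k).
Sum over k = 2,...,4: E = 5/3 + 5/2 + 5/1 = 9.1667.

9.167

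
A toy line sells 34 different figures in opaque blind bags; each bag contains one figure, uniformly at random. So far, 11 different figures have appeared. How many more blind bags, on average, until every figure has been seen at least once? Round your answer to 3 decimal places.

126.966

From k distinct to k+1 distinct takes on average 34/(34-k) blind bags.
Sum over k = 11,...,33: E = 34/23 + 34/22 + 34/21 + ... + 34/2 + 34/1 = 126.9659.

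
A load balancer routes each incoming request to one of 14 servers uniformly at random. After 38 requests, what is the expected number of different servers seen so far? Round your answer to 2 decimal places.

For each server, P(seen in 38 requests) = 1 - (13/14)^38 = 0.940.
By linearity of expectation, E[distinct seen] = 14·(1 - (13/14)^38) = 13.162.

13.16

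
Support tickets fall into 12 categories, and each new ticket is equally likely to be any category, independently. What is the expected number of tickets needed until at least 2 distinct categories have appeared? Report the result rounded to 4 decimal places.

With k distinct categories already seen, the next new one arrives after an expected 12/(12-k) tickets.
Sum over k = 0,...,1: E = 12/12 + 12/11 = 2.09091.

2.0909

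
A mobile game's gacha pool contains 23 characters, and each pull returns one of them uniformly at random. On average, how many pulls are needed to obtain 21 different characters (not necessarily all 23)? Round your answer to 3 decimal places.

With k distinct characters already seen, the next new one arrives after an expected 23/(23-k) pulls.
Sum over k = 0,...,20: E = 23/23 + 23/22 + 23/21 + ... + 23/4 + 23/3 = 51.3887.

51.389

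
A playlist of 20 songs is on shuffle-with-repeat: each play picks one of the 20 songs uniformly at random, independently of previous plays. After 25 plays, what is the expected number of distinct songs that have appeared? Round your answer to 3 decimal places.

For each song, P(seen in 25 plays) = 1 - (19/20)^25 = 0.7226.
By linearity of expectation, E[distinct seen] = 20·(1 - (19/20)^25) = 14.4522.

14.452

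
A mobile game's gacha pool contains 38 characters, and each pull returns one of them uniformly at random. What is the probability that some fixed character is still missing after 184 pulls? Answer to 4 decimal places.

Each pull misses the fixed character with probability (38-1)/38 = 37/38, independently.
P(still missing after 184) = (37/38)^184 = 0.00739.

0.0074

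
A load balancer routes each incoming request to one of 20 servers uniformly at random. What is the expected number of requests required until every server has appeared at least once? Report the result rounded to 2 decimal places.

The wait to go from k to k+1 distinct servers is geometric with mean 20/(20-k).
E[T] = 20/20 + 20/19 + 20/18 + ... + 20/2 + 20/1 = 20·H_{20}.
H_{20} = 3.598, so E[T] = 71.955.

71.95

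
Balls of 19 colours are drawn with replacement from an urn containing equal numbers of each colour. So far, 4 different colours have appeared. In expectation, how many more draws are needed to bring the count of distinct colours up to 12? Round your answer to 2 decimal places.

The wait to go from k to k+1 distinct colours is geometric with mean 19/(19-k).
Sum over k = 4,...,11: E = 19/15 + 19/14 + 19/13 + ... + 19/9 + 19/8 = 13.782.

13.78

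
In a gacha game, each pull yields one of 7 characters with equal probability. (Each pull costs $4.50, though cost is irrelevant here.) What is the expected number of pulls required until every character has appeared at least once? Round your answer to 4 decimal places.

Split into phases: going from k distinct to k+1 distinct takes on average 7/(7-k) pulls.
E[T] = 7/7 + 7/6 + 7/5 + ... + 7/2 + 7/1 = 7·H_{7}.
H_{7} = 2.59286, so E[T] = 18.15000.

18.1500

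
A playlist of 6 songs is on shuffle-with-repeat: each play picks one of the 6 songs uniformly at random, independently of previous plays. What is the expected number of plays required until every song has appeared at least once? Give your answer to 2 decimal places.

Split into phases: going from k distinct to k+1 distinct takes on average 6/(6-k) plays.
E[T] = 6/6 + 6/5 + 6/4 + 6/3 + 6/2 + 6/1 = 6·H_{6}.
H_{6} = 2.450, so E[T] = 14.700.

14.70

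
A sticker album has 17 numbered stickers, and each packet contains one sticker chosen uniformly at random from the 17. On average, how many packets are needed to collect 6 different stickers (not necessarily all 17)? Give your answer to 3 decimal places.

Going from k to k+1 distinct takes a geometric number of packets with mean 17/(17-k).
Sum over k = 0,...,5: E = 17/17 + 17/16 + 17/15 + 17/14 + 17/13 + 17/12 = 7.1345.

7.134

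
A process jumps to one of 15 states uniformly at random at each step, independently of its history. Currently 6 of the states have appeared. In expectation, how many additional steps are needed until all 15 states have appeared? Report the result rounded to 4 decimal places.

42.4345

The wait to go from k to k+1 distinct states is geometric with mean 15/(15-k).
Sum over k = 6,...,14: E = 15/9 + 15/8 + 15/7 + ... + 15/2 + 15/1 = 42.43452.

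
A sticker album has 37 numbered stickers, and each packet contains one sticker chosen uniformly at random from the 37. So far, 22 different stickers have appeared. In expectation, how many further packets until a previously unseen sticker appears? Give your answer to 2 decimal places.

Each packet yields a new sticker with probability (37-22)/37 = 15/37, so the wait is geometric with mean 37/15.
E = 37/15 = 2.467.

2.47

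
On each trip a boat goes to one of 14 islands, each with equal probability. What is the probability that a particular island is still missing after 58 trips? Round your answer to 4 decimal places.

0.0136

Each trip misses the fixed island with probability (14-1)/14 = 13/14, independently.
P(still missing after 58) = (13/14)^58 = 0.01359.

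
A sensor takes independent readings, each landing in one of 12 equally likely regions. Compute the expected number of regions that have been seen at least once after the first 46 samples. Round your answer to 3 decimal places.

For each region, P(seen in 46 samples) = 1 - (11/12)^46 = 0.9817.
By linearity of expectation, E[distinct seen] = 12·(1 - (11/12)^46) = 11.7808.

11.781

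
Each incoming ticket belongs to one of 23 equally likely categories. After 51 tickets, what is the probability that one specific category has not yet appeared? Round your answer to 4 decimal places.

0.1036

On each ticket the fixed category fails to appear with probability 22/23.
P(still missing after 51) = (22/23)^51 = 0.10362.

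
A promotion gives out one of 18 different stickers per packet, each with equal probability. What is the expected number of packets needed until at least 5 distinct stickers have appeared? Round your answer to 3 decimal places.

With k distinct stickers already seen, the next new one arrives after an expected 18/(18-k) packets.
Sum over k = 0,...,4: E = 18/18 + 18/17 + 18/16 + 18/15 + 18/14 = 5.6695.

5.670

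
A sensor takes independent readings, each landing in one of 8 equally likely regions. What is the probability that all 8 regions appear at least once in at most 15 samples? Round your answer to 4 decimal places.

By inclusion–exclusion over which regions are missing,
P(all seen) = Σ_{j=0}^{8} (-1)^j C(8,j)((8-j)/8)^15
= 1.00000 - 1.07947 + 0.37418 - 0.04857 + 0.00214 - 0.00002 + 0.00000 - 0.00000 + 0.00000
= 0.24825.

0.2482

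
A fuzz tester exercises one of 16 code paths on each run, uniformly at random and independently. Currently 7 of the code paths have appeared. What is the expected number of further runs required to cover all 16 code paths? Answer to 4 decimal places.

45.2635

With k distinct code paths already seen, the next new one takes an expected 16/(16-k) runs.
Sum over k = 7,...,15: E = 16/9 + 16/8 + 16/7 + ... + 16/2 + 16/1 = 45.26349.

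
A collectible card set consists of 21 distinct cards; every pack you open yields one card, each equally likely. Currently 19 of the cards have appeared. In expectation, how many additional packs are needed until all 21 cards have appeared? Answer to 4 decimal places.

31.5000

The wait to go from k to k+1 distinct cards is geometric with mean 21/(21-k).
Sum over k = 19,...,20: E = 21/2 + 21/1 = 31.50000.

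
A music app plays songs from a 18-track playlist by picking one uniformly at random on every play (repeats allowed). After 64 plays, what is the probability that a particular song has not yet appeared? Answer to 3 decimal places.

0.026

On each play the fixed song fails to appear with probability 17/18.
P(still missing after 64) = (17/18)^64 = 0.0258.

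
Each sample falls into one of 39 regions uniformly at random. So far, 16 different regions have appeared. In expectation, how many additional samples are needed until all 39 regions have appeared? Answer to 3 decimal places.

With k distinct regions already seen, the next new one takes an expected 39/(39-k) samples.
Sum over k = 16,...,38: E = 39/23 + 39/22 + 39/21 + ... + 39/2 + 39/1 = 145.6374.

145.637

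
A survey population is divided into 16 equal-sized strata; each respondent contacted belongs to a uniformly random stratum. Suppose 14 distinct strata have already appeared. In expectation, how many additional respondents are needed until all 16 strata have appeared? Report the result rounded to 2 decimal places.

24.00

With k distinct strata already seen, the next new one takes an expected 16/(16-k) respondents.
Sum over k = 14,...,15: E = 16/2 + 16/1 = 24.000.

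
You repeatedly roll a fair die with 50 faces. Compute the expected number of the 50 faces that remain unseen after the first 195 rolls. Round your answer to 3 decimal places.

0.973

For each face, P(unseen after 195) = (49/50)^195 = 0.0195.
By linearity of expectation, E[unseen] = 50·(49/50)^195 = 0.9729.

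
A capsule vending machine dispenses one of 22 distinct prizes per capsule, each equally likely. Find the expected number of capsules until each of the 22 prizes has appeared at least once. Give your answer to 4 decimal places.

Split into phases: going from k distinct to k+1 distinct takes on average 22/(22-k) capsules.
E[T] = 22/22 + 22/21 + 22/20 + ... + 22/2 + 22/1 = 22·H_{22}.
H_{22} = 3.69081, so E[T] = 81.19789.

81.1979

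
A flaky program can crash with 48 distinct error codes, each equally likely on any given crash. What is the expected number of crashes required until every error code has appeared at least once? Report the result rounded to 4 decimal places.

214.0223

Split into phases: going from k distinct to k+1 distinct takes on average 48/(48-k) crashes.
E[T] = 48/48 + 48/47 + 48/46 + ... + 48/2 + 48/1 = 48·H_{48}.
H_{48} = 4.45880, so E[T] = 214.02226.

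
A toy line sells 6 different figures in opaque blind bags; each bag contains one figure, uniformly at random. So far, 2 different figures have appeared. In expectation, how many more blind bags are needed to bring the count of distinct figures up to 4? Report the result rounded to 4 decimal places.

3.5000

The wait to go from k to k+1 distinct figures is geometric with mean 6/(6-k).
Sum over k = 2,...,3: E = 6/4 + 6/3 = 3.50000.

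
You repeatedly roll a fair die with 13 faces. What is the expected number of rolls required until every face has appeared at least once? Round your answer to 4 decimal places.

41.3417

Split into phases: going from k distinct to k+1 distinct takes on average 13/(13-k) rolls.
E[T] = 13/13 + 13/12 + 13/11 + ... + 13/2 + 13/1 = 13·H_{13}.
H_{13} = 3.18013, so E[T] = 41.34174.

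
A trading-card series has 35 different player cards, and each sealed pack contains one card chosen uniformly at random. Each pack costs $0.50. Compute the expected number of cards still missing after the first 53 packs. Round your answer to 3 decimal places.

For each card, P(unseen after 53) = (34/35)^53 = 0.2152.
By linearity of expectation, E[unseen] = 35·(34/35)^53 = 7.5309.

7.531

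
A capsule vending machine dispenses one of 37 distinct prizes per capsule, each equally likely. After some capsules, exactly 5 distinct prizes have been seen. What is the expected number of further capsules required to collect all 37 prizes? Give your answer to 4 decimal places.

150.1643

The wait to go from k to k+1 distinct prizes is geometric with mean 37/(37-k).
Sum over k = 5,...,36: E = 37/32 + 37/31 + 37/30 + ... + 37/2 + 37/1 = 150.16432.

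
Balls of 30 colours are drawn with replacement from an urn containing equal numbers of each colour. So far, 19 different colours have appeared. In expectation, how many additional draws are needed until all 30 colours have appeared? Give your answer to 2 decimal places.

From k distinct to k+1 distinct takes on average 30/(30-k) draws.
Sum over k = 19,...,29: E = 30/11 + 30/10 + 30/9 + ... + 30/2 + 30/1 = 90.596.

90.60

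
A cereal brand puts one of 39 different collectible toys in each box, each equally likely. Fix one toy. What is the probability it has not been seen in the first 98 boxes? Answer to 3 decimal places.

On each box the fixed toy fails to appear with probability 38/39.
P(still missing after 98) = (38/39)^98 = 0.0784.

0.078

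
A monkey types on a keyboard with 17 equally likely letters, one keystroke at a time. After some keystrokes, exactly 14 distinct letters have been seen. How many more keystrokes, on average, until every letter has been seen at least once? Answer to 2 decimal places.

31.17

The wait to go from k to k+1 distinct letters is geometric with mean 17/(17-k).
Sum over k = 14,...,16: E = 17/3 + 17/2 + 17/1 = 31.167.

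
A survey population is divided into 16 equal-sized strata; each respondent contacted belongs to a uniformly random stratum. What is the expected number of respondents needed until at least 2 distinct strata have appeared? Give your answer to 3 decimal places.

2.067

Going from k to k+1 distinct takes a geometric number of respondents with mean 16/(16-k).
Sum over k = 0,...,1: E = 16/16 + 16/15 = 2.0667.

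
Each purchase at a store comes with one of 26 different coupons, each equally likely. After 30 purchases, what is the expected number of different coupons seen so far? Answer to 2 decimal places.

17.98

For each coupon, P(seen in 30 purchases) = 1 - (25/26)^30 = 0.692.
By linearity of expectation, E[distinct seen] = 26·(1 - (25/26)^30) = 17.984.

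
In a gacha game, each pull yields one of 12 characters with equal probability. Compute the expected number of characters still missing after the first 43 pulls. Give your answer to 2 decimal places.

For each character, P(unseen after 43) = (11/12)^43 = 0.024.
By linearity of expectation, E[unseen] = 12·(11/12)^43 = 0.285.

0.28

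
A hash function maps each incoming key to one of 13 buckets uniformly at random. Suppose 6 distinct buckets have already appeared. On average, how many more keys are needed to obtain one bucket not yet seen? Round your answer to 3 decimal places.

The number of keys until the next new bucket is geometric with success probability 7/13, so its mean is 13/7.
E = 13/7 = 1.8571.

1.857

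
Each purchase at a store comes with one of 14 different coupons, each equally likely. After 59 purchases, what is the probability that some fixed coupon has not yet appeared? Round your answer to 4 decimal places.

On each purchase the fixed coupon fails to appear with probability 13/14.
P(still missing after 59) = (13/14)^59 = 0.01262.

0.0126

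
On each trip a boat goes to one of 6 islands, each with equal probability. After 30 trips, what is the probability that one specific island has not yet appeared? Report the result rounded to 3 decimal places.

0.004

On each trip the fixed island fails to appear with probability 5/6.
P(still missing after 30) = (5/6)^30 = 0.0042.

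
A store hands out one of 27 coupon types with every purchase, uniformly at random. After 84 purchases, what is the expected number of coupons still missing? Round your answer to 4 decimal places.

For each coupon, P(unseen after 84) = (26/27)^84 = 0.04200.
By linearity of expectation, E[unseen] = 27·(26/27)^84 = 1.13388.

1.1339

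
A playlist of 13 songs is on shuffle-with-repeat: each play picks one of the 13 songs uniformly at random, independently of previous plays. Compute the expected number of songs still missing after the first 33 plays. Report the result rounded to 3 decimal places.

For each song, P(unseen after 33) = (12/13)^33 = 0.0713.
By linearity of expectation, E[unseen] = 13·(12/13)^33 = 0.9264.

0.926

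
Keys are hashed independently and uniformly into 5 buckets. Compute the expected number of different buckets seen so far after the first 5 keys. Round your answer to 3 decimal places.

For each bucket, P(seen in 5 keys) = 1 - (4/5)^5 = 0.6723.
By linearity of expectation, E[distinct seen] = 5·(1 - (4/5)^5) = 3.3616.

3.362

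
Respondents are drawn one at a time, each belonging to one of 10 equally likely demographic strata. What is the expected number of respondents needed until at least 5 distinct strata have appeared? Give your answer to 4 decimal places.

Going from k to k+1 distinct takes a geometric number of respondents with mean 10/(10-k).
Sum over k = 0,...,4: E = 10/10 + 10/9 + 10/8 + 10/7 + 10/6 = 6.45635.

6.4563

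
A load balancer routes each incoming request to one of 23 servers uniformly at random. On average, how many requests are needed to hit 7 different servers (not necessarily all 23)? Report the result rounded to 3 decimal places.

Going from k to k+1 distinct takes a geometric number of requests with mean 23/(23-k).
Sum over k = 0,...,6: E = 23/23 + 23/22 + 23/21 + ... + 23/18 + 23/17 = 8.1319.

8.132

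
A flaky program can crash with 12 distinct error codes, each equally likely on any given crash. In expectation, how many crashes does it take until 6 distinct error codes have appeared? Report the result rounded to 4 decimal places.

7.8385

Going from k to k+1 distinct takes a geometric number of crashes with mean 12/(12-k).
Sum over k = 0,...,5: E = 12/12 + 12/11 + 12/10 + 12/9 + 12/8 + 12/7 = 7.83853.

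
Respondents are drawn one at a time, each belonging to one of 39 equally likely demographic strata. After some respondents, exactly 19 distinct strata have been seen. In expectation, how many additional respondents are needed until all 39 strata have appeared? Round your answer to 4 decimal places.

140.3118

The wait to go from k to k+1 distinct strata is geometric with mean 39/(39-k).
Sum over k = 19,...,38: E = 39/20 + 39/19 + 39/18 + ... + 39/2 + 39/1 = 140.31185.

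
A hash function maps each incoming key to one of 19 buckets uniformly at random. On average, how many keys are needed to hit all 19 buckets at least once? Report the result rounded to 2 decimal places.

67.41

After k distinct buckets have appeared, the next key gives a new one with probability (19-k)/19, so the expected wait for the (k+1)-th is 19/(19-k).
E[T] = 19/19 + 19/18 + 19/17 + ... + 19/2 + 19/1 = 19·H_{19}.
H_{19} = 3.548, so E[T] = 67.407.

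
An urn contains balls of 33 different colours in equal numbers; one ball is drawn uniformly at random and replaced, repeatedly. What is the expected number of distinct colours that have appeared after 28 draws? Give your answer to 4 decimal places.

19.0581

For each colour, P(seen in 28 draws) = 1 - (32/33)^28 = 0.57752.
By linearity of expectation, E[distinct seen] = 33·(1 - (32/33)^28) = 19.05807.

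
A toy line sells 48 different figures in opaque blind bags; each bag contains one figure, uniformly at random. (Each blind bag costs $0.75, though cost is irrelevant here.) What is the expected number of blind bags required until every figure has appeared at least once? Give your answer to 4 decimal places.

Split into phases: going from k distinct to k+1 distinct takes on average 48/(48-k) blind bags.
E[T] = 48/48 + 48/47 + 48/46 + ... + 48/2 + 48/1 = 48·H_{48}.
H_{48} = 4.45880, so E[T] = 214.02226.

214.0223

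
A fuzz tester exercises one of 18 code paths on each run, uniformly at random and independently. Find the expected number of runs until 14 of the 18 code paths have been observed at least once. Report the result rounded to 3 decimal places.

Going from k to k+1 distinct takes a geometric number of runs with mean 18/(18-k).
Sum over k = 0,...,13: E = 18/18 + 18/17 + 18/16 + ... + 18/6 + 18/5 = 25.4119.

25.412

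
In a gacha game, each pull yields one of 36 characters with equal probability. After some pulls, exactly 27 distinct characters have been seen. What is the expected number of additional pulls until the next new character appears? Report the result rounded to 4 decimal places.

4.0000

The number of pulls until the next new character is geometric with success probability 9/36, so its mean is 36/9.
E = 36/9 = 4.00000.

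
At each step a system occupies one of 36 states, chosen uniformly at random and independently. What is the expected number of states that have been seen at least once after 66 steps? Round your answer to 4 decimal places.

For each state, P(seen in 66 steps) = 1 - (35/36)^66 = 0.84421.
By linearity of expectation, E[distinct seen] = 36·(1 - (35/36)^66) = 30.39174.

30.3917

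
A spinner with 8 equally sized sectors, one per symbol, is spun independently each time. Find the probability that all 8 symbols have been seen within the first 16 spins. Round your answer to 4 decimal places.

By inclusion–exclusion over which symbols are missing,
P(all seen) = Σ_{j=0}^{8} (-1)^j C(8,j)((8-j)/8)^16
= 1.00000 - 0.94454 + 0.28063 - 0.03036 + 0.00107 - 0.00001 + 0.00000 - 0.00000 + 0.00000
= 0.30680.

0.3068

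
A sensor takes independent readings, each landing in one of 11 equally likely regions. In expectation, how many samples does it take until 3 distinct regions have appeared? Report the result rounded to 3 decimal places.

Going from k to k+1 distinct takes a geometric number of samples with mean 11/(11-k).
Sum over k = 0,...,2: E = 11/11 + 11/10 + 11/9 = 3.3222.

3.322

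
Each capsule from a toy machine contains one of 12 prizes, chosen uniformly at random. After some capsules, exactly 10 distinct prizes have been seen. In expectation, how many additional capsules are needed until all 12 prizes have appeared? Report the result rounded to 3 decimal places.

18.000

With k distinct prizes already seen, the next new one takes an expected 12/(12-k) capsules.
Sum over k = 10,...,11: E = 12/2 + 12/1 = 18.0000.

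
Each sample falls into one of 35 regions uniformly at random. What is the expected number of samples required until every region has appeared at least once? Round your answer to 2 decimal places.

After k distinct regions have appeared, the next sample gives a new one with probability (35-k)/35, so the expected wait for the (k+1)-th is 35/(35-k).
E[T] = 35/35 + 35/34 + 35/33 + ... + 35/2 + 35/1 = 35·H_{35}.
H_{35} = 4.147, so E[T] = 145.137.

145.14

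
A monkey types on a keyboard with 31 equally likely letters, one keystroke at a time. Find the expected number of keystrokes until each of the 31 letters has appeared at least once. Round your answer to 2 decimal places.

124.84

Split into phases: going from k distinct to k+1 distinct takes on average 31/(31-k) keystrokes.
E[T] = 31/31 + 31/30 + 31/29 + ... + 31/2 + 31/1 = 31·H_{31}.
H_{31} = 4.027, so E[T] = 124.845.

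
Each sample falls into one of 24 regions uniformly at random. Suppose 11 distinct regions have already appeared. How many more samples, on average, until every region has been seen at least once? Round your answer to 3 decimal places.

76.323

From k distinct to k+1 distinct takes on average 24/(24-k) samples.
Sum over k = 11,...,23: E = 24/13 + 24/12 + 24/11 + ... + 24/2 + 24/1 = 76.3232.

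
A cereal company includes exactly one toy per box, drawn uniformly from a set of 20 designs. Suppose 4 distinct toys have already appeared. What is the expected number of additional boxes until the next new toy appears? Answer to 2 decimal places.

1.25

The number of boxes until the next new toy is geometric with success probability 16/20, so its mean is 20/16.
E = 20/16 = 1.250.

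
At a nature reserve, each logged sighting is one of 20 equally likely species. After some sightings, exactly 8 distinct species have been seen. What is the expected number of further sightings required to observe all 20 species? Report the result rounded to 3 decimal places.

62.064

From k distinct to k+1 distinct takes on average 20/(20-k) sightings.
Sum over k = 8,...,19: E = 20/12 + 20/11 + 20/10 + ... + 20/2 + 20/1 = 62.0642.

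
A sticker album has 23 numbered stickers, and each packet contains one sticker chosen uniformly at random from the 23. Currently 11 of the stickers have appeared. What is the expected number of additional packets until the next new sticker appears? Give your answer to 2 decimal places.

The number of packets until the next new sticker is geometric with success probability 12/23, so its mean is 23/12.
E = 23/12 = 1.917.

1.92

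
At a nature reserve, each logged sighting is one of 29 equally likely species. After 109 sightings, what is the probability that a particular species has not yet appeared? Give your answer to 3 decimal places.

0.022

On each sighting the fixed species fails to appear with probability 28/29.
P(still missing after 109) = (28/29)^109 = 0.0218.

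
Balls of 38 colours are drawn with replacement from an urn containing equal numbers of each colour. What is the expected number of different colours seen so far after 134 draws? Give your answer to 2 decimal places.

For each colour, P(seen in 134 draws) = 1 - (37/38)^134 = 0.972.
By linearity of expectation, E[distinct seen] = 38·(1 - (37/38)^134) = 36.934.

36.93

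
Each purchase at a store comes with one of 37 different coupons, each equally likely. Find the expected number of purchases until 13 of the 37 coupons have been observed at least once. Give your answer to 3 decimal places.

Going from k to k+1 distinct takes a geometric number of purchases with mean 37/(37-k).
Sum over k = 0,...,12: E = 37/37 + 37/36 + 37/35 + ... + 37/26 + 37/25 = 15.7482.

15.748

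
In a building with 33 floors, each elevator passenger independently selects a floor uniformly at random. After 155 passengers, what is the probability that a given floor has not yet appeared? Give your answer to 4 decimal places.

0.0085

On each passenger the fixed floor fails to appear with probability 32/33.
P(still missing after 155) = (32/33)^155 = 0.00848.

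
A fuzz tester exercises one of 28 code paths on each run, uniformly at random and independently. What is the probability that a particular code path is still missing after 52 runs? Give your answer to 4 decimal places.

0.1509

On each run the fixed code path fails to appear with probability 27/28.
P(still missing after 52) = (27/28)^52 = 0.15090.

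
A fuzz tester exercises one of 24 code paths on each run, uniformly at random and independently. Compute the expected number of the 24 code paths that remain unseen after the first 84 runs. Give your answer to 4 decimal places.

For each code path, P(unseen after 84) = (23/24)^84 = 0.02802.
By linearity of expectation, E[unseen] = 24·(23/24)^84 = 0.67237.

0.6724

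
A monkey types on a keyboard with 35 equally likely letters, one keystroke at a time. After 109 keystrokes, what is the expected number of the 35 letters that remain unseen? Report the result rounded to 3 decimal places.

1.485

For each letter, P(unseen after 109) = (34/35)^109 = 0.0424.
By linearity of expectation, E[unseen] = 35·(34/35)^109 = 1.4854.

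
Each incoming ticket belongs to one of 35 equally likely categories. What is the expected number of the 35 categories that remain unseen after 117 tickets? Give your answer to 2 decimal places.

For each category, P(unseen after 117) = (34/35)^117 = 0.034.
By linearity of expectation, E[unseen] = 35·(34/35)^117 = 1.178.

1.18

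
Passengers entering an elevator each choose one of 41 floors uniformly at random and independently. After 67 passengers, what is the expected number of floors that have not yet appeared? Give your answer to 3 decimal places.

7.839

For each floor, P(unseen after 67) = (40/41)^67 = 0.1912.
By linearity of expectation, E[unseen] = 41·(40/41)^67 = 7.8394.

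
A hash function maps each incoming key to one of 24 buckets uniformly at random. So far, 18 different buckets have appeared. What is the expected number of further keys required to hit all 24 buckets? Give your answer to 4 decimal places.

58.8000

From k distinct to k+1 distinct takes on average 24/(24-k) keys.
Sum over k = 18,...,23: E = 24/6 + 24/5 + 24/4 + 24/3 + 24/2 + 24/1 = 58.80000.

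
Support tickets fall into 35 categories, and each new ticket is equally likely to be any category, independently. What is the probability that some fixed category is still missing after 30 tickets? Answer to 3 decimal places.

0.419

On each ticket the fixed category fails to appear with probability 34/35.
P(still missing after 30) = (34/35)^30 = 0.4191.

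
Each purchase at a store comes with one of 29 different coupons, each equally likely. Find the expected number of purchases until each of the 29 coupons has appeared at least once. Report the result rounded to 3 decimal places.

114.888

Split into phases: going from k distinct to k+1 distinct takes on average 29/(29-k) purchases.
E[T] = 29/29 + 29/28 + 29/27 + ... + 29/2 + 29/1 = 29·H_{29}.
H_{29} = 3.9617, so E[T] = 114.8880.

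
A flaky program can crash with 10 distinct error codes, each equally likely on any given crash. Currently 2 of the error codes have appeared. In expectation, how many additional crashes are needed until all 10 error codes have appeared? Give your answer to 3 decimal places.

The wait to go from k to k+1 distinct error codes is geometric with mean 10/(10-k).
Sum over k = 2,...,9: E = 10/8 + 10/7 + 10/6 + ... + 10/2 + 10/1 = 27.1786.

27.179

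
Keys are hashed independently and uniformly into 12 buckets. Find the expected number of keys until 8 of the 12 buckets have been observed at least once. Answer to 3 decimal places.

12.239

With k distinct buckets already seen, the next new one arrives after an expected 12/(12-k) keys.
Sum over k = 0,...,7: E = 12/12 + 12/11 + 12/10 + ... + 12/6 + 12/5 = 12.2385.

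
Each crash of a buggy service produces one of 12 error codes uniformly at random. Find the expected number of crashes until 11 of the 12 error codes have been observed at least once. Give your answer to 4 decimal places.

Going from k to k+1 distinct takes a geometric number of crashes with mean 12/(12-k).
Sum over k = 0,...,10: E = 12/12 + 12/11 + 12/10 + ... + 12/3 + 12/2 = 25.23853.

25.2385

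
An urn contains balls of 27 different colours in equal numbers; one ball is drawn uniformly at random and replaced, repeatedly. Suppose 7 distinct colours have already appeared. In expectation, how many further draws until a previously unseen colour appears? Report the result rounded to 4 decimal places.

The number of draws until the next new colour is geometric with success probability 20/27, so its mean is 27/20.
E = 27/20 = 1.35000.

1.3500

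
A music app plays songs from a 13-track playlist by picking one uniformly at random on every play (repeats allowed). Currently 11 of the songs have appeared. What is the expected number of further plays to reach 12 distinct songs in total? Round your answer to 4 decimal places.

6.5000

With k distinct songs already seen, the next new one takes an expected 13/(13-k) plays.
Only the k = 11 term is needed: E = 13/2 = 6.50000.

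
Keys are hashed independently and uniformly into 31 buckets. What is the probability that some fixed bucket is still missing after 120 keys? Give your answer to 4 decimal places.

On each key the fixed bucket fails to appear with probability 30/31.
P(still missing after 120) = (30/31)^120 = 0.01955.

0.0196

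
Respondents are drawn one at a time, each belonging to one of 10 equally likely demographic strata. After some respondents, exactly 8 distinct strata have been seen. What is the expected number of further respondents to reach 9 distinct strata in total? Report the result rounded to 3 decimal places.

5.000

With k distinct strata already seen, the next new one takes an expected 10/(10-k) respondents.
Only the k = 8 term is needed: E = 10/2 = 5.0000.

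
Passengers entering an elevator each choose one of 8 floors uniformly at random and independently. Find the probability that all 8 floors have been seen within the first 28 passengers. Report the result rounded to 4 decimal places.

By inclusion–exclusion over which floors are missing,
P(all seen) = Σ_{j=0}^{8} (-1)^j C(8,j)((8-j)/8)^28
= 1.00000 - 0.19025 + 0.00889 - 0.00011 + 0.00000 - 0.00000 + 0.00000 - 0.00000 + 0.00000
= 0.81854.

0.8185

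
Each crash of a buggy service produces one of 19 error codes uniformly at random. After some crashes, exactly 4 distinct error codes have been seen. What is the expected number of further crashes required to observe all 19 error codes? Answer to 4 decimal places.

The wait to go from k to k+1 distinct error codes is geometric with mean 19/(19-k).
Sum over k = 4,...,18: E = 19/15 + 19/14 + 19/13 + ... + 19/2 + 19/1 = 63.04635.

63.0464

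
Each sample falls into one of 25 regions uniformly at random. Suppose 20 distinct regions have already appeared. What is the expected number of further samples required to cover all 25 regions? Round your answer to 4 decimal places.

57.0833

The wait to go from k to k+1 distinct regions is geometric with mean 25/(25-k).
Sum over k = 20,...,24: E = 25/5 + 25/4 + 25/3 + 25/2 + 25/1 = 57.08333.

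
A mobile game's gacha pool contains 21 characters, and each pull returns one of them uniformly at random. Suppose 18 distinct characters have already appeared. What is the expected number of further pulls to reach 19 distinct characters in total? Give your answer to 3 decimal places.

7.000

From k distinct to k+1 distinct takes on average 21/(21-k) pulls.
Only the k = 18 term is needed: E = 21/3 = 7.0000.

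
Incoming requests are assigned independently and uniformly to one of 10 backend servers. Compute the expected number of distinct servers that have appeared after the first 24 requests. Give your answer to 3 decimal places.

For each server, P(seen in 24 requests) = 1 - (9/10)^24 = 0.9202.
By linearity of expectation, E[distinct seen] = 10·(1 - (9/10)^24) = 9.2023.

9.202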